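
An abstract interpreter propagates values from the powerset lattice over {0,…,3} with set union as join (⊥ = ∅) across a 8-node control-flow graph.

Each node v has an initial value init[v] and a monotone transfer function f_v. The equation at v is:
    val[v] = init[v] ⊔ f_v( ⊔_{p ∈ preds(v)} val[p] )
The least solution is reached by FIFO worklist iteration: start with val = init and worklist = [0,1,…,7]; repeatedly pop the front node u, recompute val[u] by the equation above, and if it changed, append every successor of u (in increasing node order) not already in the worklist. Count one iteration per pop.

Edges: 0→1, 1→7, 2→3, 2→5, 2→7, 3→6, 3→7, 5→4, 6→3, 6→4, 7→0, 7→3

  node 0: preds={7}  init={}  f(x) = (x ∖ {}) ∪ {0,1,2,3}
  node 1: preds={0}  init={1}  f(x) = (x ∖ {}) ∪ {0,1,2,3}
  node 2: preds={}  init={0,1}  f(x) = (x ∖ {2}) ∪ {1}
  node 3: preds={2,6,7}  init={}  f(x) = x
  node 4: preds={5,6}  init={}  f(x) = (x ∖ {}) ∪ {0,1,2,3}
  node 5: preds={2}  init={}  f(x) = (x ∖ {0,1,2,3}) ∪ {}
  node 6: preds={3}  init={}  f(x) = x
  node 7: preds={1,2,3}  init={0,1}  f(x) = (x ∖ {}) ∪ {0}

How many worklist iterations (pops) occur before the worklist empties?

Iteration log — 15 steps:
  step 1. node 0  ⊔preds={0,1}  new={0,1,2,3}  old={}  +wl: 
  step 2. node 1  ⊔preds={0,1,2,3}  new={0,1,2,3}  old={1}  +wl: 
  step 3. node 2  ⊔preds={}  new={0,1}  stable
  step 4. node 3  ⊔preds={0,1}  new={0,1}  old={}  +wl: 
  step 5. node 4  ⊔preds={}  new={0,1,2,3}  old={}  +wl: 
  step 6. node 5  ⊔preds={0,1}  new={}  stable
  step 7. node 6  ⊔preds={0,1}  new={0,1}  old={}  +wl: 3,4
  step 8. node 7  ⊔preds={0,1,2,3}  new={0,1,2,3}  old={0,1}  +wl: 0
  step 9. node 3  ⊔preds={0,1,2,3}  new={0,1,2,3}  old={0,1}  +wl: 6,7
  step 10. node 4  ⊔preds={0,1}  new={0,1,2,3}  stable
  step 11. node 0  ⊔preds={0,1,2,3}  new={0,1,2,3}  stable
  step 12. node 6  ⊔preds={0,1,2,3}  new={0,1,2,3}  old={0,1}  +wl: 3,4
  step 13. node 7  ⊔preds={0,1,2,3}  new={0,1,2,3}  stable
  step 14. node 3  ⊔preds={0,1,2,3}  new={0,1,2,3}  stable
  step 15. node 4  ⊔preds={0,1,2,3}  new={0,1,2,3}  stable

Least fixpoint reached:
  node 0: {0,1,2,3}
  node 1: {0,1,2,3}
  node 2: {0,1}
  node 3: {0,1,2,3}
  node 4: {0,1,2,3}
  node 5: {}
  node 6: {0,1,2,3}
  node 7: {0,1,2,3}

15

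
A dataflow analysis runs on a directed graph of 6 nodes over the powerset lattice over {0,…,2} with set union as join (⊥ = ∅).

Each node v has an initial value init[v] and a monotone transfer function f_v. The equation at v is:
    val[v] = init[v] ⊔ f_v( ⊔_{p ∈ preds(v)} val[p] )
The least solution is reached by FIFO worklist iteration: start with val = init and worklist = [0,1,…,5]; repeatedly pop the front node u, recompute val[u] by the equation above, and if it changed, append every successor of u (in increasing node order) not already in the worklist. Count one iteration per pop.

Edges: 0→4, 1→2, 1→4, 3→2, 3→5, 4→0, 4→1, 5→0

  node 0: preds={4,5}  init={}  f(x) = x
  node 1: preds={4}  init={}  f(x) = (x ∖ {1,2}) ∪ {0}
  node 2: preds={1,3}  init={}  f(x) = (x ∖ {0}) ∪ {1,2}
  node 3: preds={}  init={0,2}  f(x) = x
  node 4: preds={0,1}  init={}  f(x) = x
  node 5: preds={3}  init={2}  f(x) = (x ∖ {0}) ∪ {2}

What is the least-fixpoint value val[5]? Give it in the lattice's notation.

Iteration log — 9 steps:
  step 1. node 0  ⊔preds={2}  new={2}  old={}  +wl: 
  step 2. node 1  ⊔preds={}  new={0}  old={}  +wl: 
  step 3. node 2  ⊔preds={0,2}  new={1,2}  old={}  +wl: 
  step 4. node 3  ⊔preds={}  new={0,2}  stable
  step 5. node 4  ⊔preds={0,2}  new={0,2}  old={}  +wl: 0,1
  step 6. node 5  ⊔preds={0,2}  new={2}  stable
  step 7. node 0  ⊔preds={0,2}  new={0,2}  old={2}  +wl: 4
  step 8. node 1  ⊔preds={0,2}  new={0}  stable
  step 9. node 4  ⊔preds={0,2}  new={0,2}  stable

Least fixpoint reached:
  node 0: {0,2}
  node 1: {0}
  node 2: {1,2}
  node 3: {0,2}
  node 4: {0,2}
  node 5: {2}

{2}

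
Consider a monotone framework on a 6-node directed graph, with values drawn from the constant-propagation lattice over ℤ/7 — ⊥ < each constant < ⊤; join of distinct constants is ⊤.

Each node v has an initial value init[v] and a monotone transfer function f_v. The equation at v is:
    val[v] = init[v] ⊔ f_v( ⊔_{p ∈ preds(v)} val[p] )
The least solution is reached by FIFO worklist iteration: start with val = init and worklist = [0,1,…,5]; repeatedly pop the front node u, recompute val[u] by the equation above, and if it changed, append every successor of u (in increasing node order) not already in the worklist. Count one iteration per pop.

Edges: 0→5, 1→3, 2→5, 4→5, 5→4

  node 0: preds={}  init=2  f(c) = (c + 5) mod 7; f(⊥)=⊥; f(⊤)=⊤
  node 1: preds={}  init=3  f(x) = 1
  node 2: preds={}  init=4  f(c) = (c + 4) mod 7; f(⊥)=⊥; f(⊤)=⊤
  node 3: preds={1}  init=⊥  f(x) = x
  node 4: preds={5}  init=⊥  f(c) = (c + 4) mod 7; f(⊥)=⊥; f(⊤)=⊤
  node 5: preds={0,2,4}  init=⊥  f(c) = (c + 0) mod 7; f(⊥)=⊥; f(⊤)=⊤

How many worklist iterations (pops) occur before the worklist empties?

8

Worklist (8 pops):
  #1 pop 0: in=⊥ → 2 (no change)
  #2 pop 1: in=⊥ → ⊤ (was 3); enqueue []
  #3 pop 2: in=⊥ → 4 (no change)
  #4 pop 3: in=⊤ → ⊤ (was ⊥); enqueue []
  #5 pop 4: in=⊥ → ⊥ (no change)
  #6 pop 5: in=⊤ → ⊤ (was ⊥); enqueue [4]
  #7 pop 4: in=⊤ → ⊤ (was ⊥); enqueue [5]
  #8 pop 5: in=⊤ → ⊤ (no change)

Fixpoint:
  val[0] = 2
  val[1] = ⊤
  val[2] = 4
  val[3] = ⊤
  val[4] = ⊤
  val[5] = ⊤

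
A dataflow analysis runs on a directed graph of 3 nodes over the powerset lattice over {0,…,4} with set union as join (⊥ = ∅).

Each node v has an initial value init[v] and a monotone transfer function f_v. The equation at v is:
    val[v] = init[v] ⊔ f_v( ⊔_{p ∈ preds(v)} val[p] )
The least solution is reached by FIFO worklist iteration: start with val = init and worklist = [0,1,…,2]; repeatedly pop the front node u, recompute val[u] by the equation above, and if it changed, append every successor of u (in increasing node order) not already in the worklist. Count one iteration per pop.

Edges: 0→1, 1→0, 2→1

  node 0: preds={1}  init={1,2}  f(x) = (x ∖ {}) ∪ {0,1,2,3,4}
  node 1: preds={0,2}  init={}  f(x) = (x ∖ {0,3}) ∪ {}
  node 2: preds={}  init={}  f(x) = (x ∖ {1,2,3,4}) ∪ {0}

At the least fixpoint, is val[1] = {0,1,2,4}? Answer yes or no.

Trace (5 dequeues):
  [1] u=0 | in {} | out {0,1,2,3,4} | prev {1,2} | push {}
  [2] u=1 | in {0,1,2,3,4} | out {1,2,4} | prev {} | push {0}
  [3] u=2 | in {} | out {0} | prev {} | push {1}
  [4] u=0 | in {1,2,4} | out {0,1,2,3,4} | ==
  [5] u=1 | in {0,1,2,3,4} | out {1,2,4} | ==

Converged values:
  [0] {0,1,2,3,4}
  [1] {1,2,4}
  [2] {0}

no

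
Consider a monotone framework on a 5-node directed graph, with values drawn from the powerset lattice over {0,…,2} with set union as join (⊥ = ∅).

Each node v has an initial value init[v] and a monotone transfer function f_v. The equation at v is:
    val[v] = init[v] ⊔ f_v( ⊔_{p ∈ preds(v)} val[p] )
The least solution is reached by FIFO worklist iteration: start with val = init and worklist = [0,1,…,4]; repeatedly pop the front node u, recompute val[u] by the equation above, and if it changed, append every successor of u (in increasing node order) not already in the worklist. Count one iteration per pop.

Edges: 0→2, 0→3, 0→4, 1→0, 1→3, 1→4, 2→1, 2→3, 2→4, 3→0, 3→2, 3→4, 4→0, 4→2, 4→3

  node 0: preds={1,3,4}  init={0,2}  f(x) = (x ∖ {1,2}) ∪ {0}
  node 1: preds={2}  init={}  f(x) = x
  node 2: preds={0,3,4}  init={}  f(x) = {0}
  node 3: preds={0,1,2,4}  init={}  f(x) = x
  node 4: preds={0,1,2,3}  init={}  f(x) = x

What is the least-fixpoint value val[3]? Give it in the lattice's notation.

{0,2}

Iteration log — 10 steps:
  step 1. node 0  ⊔preds={}  new={0,2}  stable
  step 2. node 1  ⊔preds={}  new={}  stable
  step 3. node 2  ⊔preds={0,2}  new={0}  old={}  +wl: 1
  step 4. node 3  ⊔preds={0,2}  new={0,2}  old={}  +wl: 0,2
  step 5. node 4  ⊔preds={0,2}  new={0,2}  old={}  +wl: 3
  step 6. node 1  ⊔preds={0}  new={0}  old={}  +wl: 4
  step 7. node 0  ⊔preds={0,2}  new={0,2}  stable
  step 8. node 2  ⊔preds={0,2}  new={0}  stable
  step 9. node 3  ⊔preds={0,2}  new={0,2}  stable
  step 10. node 4  ⊔preds={0,2}  new={0,2}  stable

Least fixpoint reached:
  node 0: {0,2}
  node 1: {0}
  node 2: {0}
  node 3: {0,2}
  node 4: {0,2}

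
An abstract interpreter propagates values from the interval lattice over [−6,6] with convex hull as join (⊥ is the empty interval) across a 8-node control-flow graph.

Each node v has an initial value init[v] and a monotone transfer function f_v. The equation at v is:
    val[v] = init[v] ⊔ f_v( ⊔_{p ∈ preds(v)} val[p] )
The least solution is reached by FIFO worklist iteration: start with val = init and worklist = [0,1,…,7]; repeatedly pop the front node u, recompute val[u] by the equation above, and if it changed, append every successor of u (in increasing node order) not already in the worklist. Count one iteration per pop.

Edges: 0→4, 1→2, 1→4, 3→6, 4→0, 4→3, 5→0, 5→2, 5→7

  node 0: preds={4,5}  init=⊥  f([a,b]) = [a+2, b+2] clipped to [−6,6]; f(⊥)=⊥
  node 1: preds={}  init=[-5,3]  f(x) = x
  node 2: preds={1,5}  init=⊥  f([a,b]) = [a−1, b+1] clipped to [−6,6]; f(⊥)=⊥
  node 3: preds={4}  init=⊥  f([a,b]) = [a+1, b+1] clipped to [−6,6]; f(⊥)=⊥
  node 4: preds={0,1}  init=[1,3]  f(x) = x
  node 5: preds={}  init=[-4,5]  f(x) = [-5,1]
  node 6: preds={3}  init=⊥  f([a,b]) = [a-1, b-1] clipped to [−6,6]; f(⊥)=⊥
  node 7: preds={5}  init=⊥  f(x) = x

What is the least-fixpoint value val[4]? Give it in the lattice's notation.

Trace (13 dequeues):
  [1] u=0 | in [-4,5] | out [-2,6] | prev ⊥ | push {}
  [2] u=1 | in ⊥ | out [-5,3] | ==
  [3] u=2 | in [-5,5] | out [-6,6] | prev ⊥ | push {}
  [4] u=3 | in [1,3] | out [2,4] | prev ⊥ | push {}
  [5] u=4 | in [-5,6] | out [-5,6] | prev [1,3] | push {0,3}
  [6] u=5 | in ⊥ | out [-5,5] | prev [-4,5] | push {2}
  [7] u=6 | in [2,4] | out [1,3] | prev ⊥ | push {}
  [8] u=7 | in [-5,5] | out [-5,5] | prev ⊥ | push {}
  [9] u=0 | in [-5,6] | out [-3,6] | prev [-2,6] | push {4}
  [10] u=3 | in [-5,6] | out [-4,6] | prev [2,4] | push {6}
  [11] u=2 | in [-5,5] | out [-6,6] | ==
  [12] u=4 | in [-5,6] | out [-5,6] | ==
  [13] u=6 | in [-4,6] | out [-5,5] | prev [1,3] | push {}

Converged values:
  [0] [-3,6]
  [1] [-5,3]
  [2] [-6,6]
  [3] [-4,6]
  [4] [-5,6]
  [5] [-5,5]
  [6] [-5,5]
  [7] [-5,5]

[-5,6]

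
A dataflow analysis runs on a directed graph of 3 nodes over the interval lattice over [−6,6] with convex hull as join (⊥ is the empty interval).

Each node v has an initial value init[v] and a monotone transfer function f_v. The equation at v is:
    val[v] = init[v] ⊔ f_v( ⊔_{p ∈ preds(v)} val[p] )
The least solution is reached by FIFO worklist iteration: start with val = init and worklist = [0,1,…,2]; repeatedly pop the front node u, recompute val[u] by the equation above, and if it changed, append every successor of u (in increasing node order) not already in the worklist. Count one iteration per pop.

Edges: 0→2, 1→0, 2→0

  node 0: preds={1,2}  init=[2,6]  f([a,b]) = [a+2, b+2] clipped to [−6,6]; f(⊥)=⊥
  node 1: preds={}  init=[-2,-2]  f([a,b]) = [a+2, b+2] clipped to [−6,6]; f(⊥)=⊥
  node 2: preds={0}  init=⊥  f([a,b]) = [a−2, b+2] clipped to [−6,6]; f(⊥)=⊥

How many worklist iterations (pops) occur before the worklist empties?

Trace (4 dequeues):
  [1] u=0 | in [-2,-2] | out [0,6] | prev [2,6] | push {}
  [2] u=1 | in ⊥ | out [-2,-2] | ==
  [3] u=2 | in [0,6] | out [-2,6] | prev ⊥ | push {0}
  [4] u=0 | in [-2,6] | out [0,6] | ==

Converged values:
  [0] [0,6]
  [1] [-2,-2]
  [2] [-2,6]

4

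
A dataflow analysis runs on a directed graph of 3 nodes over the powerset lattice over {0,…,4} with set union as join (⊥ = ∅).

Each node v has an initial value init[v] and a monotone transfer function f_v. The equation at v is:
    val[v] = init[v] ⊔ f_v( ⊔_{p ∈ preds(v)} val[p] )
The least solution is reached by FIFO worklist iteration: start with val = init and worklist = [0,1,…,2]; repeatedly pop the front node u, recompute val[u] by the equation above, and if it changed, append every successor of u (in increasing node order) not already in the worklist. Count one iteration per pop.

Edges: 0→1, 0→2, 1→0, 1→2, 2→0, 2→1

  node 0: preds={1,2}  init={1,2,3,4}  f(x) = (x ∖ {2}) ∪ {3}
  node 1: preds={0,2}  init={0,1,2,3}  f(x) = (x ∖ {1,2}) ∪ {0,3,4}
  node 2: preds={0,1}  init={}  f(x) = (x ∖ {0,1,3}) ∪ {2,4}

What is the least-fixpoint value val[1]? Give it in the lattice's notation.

Iteration log — 5 steps:
  step 1. node 0  ⊔preds={0,1,2,3}  new={0,1,2,3,4}  old={1,2,3,4}  +wl: 
  step 2. node 1  ⊔preds={0,1,2,3,4}  new={0,1,2,3,4}  old={0,1,2,3}  +wl: 0
  step 3. node 2  ⊔preds={0,1,2,3,4}  new={2,4}  old={}  +wl: 1
  step 4. node 0  ⊔preds={0,1,2,3,4}  new={0,1,2,3,4}  stable
  step 5. node 1  ⊔preds={0,1,2,3,4}  new={0,1,2,3,4}  stable

Least fixpoint reached:
  node 0: {0,1,2,3,4}
  node 1: {0,1,2,3,4}
  node 2: {2,4}

{0,1,2,3,4}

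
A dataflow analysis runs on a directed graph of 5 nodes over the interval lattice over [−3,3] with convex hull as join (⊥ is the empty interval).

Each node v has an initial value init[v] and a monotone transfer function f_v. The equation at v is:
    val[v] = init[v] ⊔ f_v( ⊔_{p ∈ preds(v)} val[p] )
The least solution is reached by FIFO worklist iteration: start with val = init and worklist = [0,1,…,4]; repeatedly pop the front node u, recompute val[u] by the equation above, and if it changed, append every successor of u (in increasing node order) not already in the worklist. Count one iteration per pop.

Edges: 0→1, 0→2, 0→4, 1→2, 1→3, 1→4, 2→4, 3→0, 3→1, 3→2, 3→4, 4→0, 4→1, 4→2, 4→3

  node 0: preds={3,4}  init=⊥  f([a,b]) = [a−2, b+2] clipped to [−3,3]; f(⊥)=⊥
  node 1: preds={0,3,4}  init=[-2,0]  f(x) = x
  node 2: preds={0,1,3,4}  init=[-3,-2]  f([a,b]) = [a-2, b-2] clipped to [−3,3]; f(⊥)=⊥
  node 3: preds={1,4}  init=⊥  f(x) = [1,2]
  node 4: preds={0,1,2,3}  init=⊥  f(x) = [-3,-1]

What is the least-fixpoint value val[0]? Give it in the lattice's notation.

Iteration log — 10 steps:
  step 1. node 0  ⊔preds=⊥  new=⊥  stable
  step 2. node 1  ⊔preds=⊥  new=[-2,0]  stable
  step 3. node 2  ⊔preds=[-2,0]  new=[-3,-2]  stable
  step 4. node 3  ⊔preds=[-2,0]  new=[1,2]  old=⊥  +wl: 0,1,2
  step 5. node 4  ⊔preds=[-3,2]  new=[-3,-1]  old=⊥  +wl: 3
  step 6. node 0  ⊔preds=[-3,2]  new=[-3,3]  old=⊥  +wl: 4
  step 7. node 1  ⊔preds=[-3,3]  new=[-3,3]  old=[-2,0]  +wl: 
  step 8. node 2  ⊔preds=[-3,3]  new=[-3,1]  old=[-3,-2]  +wl: 
  step 9. node 3  ⊔preds=[-3,3]  new=[1,2]  stable
  step 10. node 4  ⊔preds=[-3,3]  new=[-3,-1]  stable

Least fixpoint reached:
  node 0: [-3,3]
  node 1: [-3,3]
  node 2: [-3,1]
  node 3: [1,2]
  node 4: [-3,-1]

[-3,3]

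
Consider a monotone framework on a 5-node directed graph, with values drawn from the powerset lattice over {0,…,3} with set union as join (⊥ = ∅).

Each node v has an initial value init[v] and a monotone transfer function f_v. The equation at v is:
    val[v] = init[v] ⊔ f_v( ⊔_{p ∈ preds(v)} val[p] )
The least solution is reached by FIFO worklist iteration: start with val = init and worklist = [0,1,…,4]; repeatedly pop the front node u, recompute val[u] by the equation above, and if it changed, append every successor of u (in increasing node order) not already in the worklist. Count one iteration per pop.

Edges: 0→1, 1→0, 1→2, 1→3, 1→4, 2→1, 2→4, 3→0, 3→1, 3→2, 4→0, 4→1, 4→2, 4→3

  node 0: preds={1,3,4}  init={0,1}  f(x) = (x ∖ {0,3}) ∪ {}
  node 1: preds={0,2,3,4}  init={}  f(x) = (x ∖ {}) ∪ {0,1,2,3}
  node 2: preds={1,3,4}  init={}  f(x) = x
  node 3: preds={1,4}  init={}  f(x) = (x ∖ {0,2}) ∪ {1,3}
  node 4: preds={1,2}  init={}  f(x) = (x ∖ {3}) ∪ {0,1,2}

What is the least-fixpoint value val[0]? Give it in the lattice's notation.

{0,1,2}

Iteration log — 9 steps:
  step 1. node 0  ⊔preds={}  new={0,1}  stable
  step 2. node 1  ⊔preds={0,1}  new={0,1,2,3}  old={}  +wl: 0
  step 3. node 2  ⊔preds={0,1,2,3}  new={0,1,2,3}  old={}  +wl: 1
  step 4. node 3  ⊔preds={0,1,2,3}  new={1,3}  old={}  +wl: 2
  step 5. node 4  ⊔preds={0,1,2,3}  new={0,1,2}  old={}  +wl: 3
  step 6. node 0  ⊔preds={0,1,2,3}  new={0,1,2}  old={0,1}  +wl: 
  step 7. node 1  ⊔preds={0,1,2,3}  new={0,1,2,3}  stable
  step 8. node 2  ⊔preds={0,1,2,3}  new={0,1,2,3}  stable
  step 9. node 3  ⊔preds={0,1,2,3}  new={1,3}  stable

Least fixpoint reached:
  node 0: {0,1,2}
  node 1: {0,1,2,3}
  node 2: {0,1,2,3}
  node 3: {1,3}
  node 4: {0,1,2}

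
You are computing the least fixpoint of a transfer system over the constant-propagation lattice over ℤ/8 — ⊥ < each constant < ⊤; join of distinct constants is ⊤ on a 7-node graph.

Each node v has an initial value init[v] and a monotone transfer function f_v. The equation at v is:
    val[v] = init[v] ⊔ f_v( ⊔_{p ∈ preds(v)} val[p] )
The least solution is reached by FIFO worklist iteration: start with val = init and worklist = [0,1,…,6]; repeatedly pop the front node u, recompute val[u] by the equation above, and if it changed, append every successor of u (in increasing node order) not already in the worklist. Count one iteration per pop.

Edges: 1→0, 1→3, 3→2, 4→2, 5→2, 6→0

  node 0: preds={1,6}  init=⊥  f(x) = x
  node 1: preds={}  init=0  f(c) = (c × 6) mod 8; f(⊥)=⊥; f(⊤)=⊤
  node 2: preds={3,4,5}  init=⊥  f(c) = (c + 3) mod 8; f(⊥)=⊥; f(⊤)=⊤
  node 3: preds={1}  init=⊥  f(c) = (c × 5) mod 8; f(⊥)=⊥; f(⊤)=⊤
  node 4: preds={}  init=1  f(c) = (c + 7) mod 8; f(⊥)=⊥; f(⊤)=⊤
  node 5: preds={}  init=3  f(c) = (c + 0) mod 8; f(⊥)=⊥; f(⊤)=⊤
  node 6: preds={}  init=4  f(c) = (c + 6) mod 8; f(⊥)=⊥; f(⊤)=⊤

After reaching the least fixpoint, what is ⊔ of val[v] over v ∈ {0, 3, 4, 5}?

Trace (8 dequeues):
  [1] u=0 | in ⊤ | out ⊤ | prev ⊥ | push {}
  [2] u=1 | in ⊥ | out 0 | ==
  [3] u=2 | in ⊤ | out ⊤ | prev ⊥ | push {}
  [4] u=3 | in 0 | out 0 | prev ⊥ | push {2}
  [5] u=4 | in ⊥ | out 1 | ==
  [6] u=5 | in ⊥ | out 3 | ==
  [7] u=6 | in ⊥ | out 4 | ==
  [8] u=2 | in ⊤ | out ⊤ | ==

Converged values:
  [0] ⊤
  [1] 0
  [2] ⊤
  [3] 0
  [4] 1
  [5] 3
  [6] 4

⊤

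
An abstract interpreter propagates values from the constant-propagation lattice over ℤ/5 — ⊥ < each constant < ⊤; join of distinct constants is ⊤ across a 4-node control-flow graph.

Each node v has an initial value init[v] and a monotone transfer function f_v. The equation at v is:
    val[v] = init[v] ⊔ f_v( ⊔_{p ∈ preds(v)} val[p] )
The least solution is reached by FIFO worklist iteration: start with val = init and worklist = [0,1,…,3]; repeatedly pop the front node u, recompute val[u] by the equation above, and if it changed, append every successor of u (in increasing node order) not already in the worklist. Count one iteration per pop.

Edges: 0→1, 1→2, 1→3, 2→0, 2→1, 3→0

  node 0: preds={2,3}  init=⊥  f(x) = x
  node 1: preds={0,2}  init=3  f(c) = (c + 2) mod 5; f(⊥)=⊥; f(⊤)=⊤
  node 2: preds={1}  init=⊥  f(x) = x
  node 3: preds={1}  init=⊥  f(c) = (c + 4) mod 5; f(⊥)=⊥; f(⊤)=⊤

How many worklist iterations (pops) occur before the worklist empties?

Worklist (10 pops):
  #1 pop 0: in=⊥ → ⊥ (no change)
  #2 pop 1: in=⊥ → 3 (no change)
  #3 pop 2: in=3 → 3 (was ⊥); enqueue [0,1]
  #4 pop 3: in=3 → 2 (was ⊥); enqueue []
  #5 pop 0: in=⊤ → ⊤ (was ⊥); enqueue []
  #6 pop 1: in=⊤ → ⊤ (was 3); enqueue [2,3]
  #7 pop 2: in=⊤ → ⊤ (was 3); enqueue [0,1]
  #8 pop 3: in=⊤ → ⊤ (was 2); enqueue []
  #9 pop 0: in=⊤ → ⊤ (no change)
  #10 pop 1: in=⊤ → ⊤ (no change)

Fixpoint:
  val[0] = ⊤
  val[1] = ⊤
  val[2] = ⊤
  val[3] = ⊤

10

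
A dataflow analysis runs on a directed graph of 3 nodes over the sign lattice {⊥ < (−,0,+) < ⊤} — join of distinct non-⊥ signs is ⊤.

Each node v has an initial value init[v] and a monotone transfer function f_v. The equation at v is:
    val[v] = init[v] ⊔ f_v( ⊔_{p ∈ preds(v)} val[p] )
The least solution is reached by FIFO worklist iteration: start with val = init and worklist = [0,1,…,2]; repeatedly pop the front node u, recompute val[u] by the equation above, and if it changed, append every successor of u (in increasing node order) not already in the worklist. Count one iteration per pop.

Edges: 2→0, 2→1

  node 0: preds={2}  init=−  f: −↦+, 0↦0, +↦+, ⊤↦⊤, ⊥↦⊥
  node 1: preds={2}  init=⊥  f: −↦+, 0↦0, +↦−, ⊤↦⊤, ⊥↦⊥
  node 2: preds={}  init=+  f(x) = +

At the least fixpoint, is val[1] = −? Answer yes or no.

Trace (3 dequeues):
  [1] u=0 | in + | out ⊤ | prev − | push {}
  [2] u=1 | in + | out − | prev ⊥ | push {}
  [3] u=2 | in ⊥ | out + | ==

Converged values:
  [0] ⊤
  [1] −
  [2] +

yes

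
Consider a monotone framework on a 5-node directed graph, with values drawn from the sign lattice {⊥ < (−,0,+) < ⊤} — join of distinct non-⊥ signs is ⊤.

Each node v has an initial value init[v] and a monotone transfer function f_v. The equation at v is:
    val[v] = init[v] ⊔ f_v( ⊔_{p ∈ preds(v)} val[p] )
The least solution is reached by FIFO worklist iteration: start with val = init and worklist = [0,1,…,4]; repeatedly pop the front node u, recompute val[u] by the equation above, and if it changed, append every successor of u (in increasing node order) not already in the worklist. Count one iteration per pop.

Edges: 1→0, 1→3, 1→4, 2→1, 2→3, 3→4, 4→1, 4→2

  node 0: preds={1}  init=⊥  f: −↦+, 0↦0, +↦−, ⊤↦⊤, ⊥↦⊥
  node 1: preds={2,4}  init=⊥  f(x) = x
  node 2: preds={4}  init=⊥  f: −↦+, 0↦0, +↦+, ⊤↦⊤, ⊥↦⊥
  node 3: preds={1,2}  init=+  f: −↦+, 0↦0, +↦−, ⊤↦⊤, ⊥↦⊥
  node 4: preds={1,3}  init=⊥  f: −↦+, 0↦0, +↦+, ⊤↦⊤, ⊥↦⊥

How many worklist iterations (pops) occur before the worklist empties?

Trace (16 dequeues):
  [1] u=0 | in ⊥ | out ⊥ | ==
  [2] u=1 | in ⊥ | out ⊥ | ==
  [3] u=2 | in ⊥ | out ⊥ | ==
  [4] u=3 | in ⊥ | out + | ==
  [5] u=4 | in + | out + | prev ⊥ | push {1,2}
  [6] u=1 | in + | out + | prev ⊥ | push {0,3,4}
  [7] u=2 | in + | out + | prev ⊥ | push {1}
  [8] u=0 | in + | out − | prev ⊥ | push {}
  [9] u=3 | in + | out ⊤ | prev + | push {}
  [10] u=4 | in ⊤ | out ⊤ | prev + | push {2}
  [11] u=1 | in ⊤ | out ⊤ | prev + | push {0,3,4}
  [12] u=2 | in ⊤ | out ⊤ | prev + | push {1}
  [13] u=0 | in ⊤ | out ⊤ | prev − | push {}
  [14] u=3 | in ⊤ | out ⊤ | ==
  [15] u=4 | in ⊤ | out ⊤ | ==
  [16] u=1 | in ⊤ | out ⊤ | ==

Converged values:
  [0] ⊤
  [1] ⊤
  [2] ⊤
  [3] ⊤
  [4] ⊤

16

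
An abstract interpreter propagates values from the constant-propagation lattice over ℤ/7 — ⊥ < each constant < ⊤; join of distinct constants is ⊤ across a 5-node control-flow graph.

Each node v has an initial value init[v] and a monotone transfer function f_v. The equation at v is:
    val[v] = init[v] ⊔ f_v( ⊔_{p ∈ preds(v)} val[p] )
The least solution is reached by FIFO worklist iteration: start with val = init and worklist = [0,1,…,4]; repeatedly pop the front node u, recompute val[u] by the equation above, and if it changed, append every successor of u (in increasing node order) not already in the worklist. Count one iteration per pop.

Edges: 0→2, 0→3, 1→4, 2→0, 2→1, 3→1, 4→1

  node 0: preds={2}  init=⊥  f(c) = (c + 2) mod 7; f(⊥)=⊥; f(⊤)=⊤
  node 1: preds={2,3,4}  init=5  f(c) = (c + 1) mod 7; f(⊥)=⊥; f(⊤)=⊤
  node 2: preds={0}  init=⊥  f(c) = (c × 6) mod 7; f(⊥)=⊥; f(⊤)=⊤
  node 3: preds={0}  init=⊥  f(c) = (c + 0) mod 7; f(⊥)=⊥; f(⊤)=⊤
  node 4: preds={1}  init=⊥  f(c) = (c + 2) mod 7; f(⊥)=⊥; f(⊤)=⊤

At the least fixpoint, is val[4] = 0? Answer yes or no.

Trace (8 dequeues):
  [1] u=0 | in ⊥ | out ⊥ | ==
  [2] u=1 | in ⊥ | out 5 | ==
  [3] u=2 | in ⊥ | out ⊥ | ==
  [4] u=3 | in ⊥ | out ⊥ | ==
  [5] u=4 | in 5 | out 0 | prev ⊥ | push {1}
  [6] u=1 | in 0 | out ⊤ | prev 5 | push {4}
  [7] u=4 | in ⊤ | out ⊤ | prev 0 | push {1}
  [8] u=1 | in ⊤ | out ⊤ | ==

Converged values:
  [0] ⊥
  [1] ⊤
  [2] ⊥
  [3] ⊥
  [4] ⊤

no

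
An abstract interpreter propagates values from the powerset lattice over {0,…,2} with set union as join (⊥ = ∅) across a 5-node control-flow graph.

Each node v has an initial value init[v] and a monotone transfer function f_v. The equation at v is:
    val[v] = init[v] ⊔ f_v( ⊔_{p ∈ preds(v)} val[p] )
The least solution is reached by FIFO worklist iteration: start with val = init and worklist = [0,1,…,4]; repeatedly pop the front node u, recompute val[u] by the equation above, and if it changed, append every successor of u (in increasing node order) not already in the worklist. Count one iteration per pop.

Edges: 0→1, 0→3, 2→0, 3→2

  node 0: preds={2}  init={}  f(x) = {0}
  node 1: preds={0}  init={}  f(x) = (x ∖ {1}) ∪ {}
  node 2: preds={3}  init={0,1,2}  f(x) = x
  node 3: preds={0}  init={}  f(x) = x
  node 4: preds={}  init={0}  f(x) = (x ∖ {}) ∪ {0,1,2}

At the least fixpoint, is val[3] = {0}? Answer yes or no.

Trace (6 dequeues):
  [1] u=0 | in {0,1,2} | out {0} | prev {} | push {}
  [2] u=1 | in {0} | out {0} | prev {} | push {}
  [3] u=2 | in {} | out {0,1,2} | ==
  [4] u=3 | in {0} | out {0} | prev {} | push {2}
  [5] u=4 | in {} | out {0,1,2} | prev {0} | push {}
  [6] u=2 | in {0} | out {0,1,2} | ==

Converged values:
  [0] {0}
  [1] {0}
  [2] {0,1,2}
  [3] {0}
  [4] {0,1,2}

yes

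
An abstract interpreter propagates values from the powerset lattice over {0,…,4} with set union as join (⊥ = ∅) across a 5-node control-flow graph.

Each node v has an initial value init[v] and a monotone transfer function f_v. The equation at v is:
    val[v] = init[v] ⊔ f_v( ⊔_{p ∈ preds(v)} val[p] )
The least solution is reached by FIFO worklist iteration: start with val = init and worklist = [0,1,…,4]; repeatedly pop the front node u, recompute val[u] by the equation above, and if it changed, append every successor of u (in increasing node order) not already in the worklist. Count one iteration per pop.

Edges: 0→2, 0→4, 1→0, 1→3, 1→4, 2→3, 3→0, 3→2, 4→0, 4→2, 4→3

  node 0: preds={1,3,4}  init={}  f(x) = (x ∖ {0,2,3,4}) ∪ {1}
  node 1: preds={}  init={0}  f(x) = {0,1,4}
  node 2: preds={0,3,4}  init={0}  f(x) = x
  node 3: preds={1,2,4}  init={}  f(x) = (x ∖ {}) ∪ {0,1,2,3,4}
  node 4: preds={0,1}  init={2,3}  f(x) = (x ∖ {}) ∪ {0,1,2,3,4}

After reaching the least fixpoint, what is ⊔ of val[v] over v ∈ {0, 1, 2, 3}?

{0,1,2,3,4}

Trace (8 dequeues):
  [1] u=0 | in {0,2,3} | out {1} | prev {} | push {}
  [2] u=1 | in {} | out {0,1,4} | prev {0} | push {0}
  [3] u=2 | in {1,2,3} | out {0,1,2,3} | prev {0} | push {}
  [4] u=3 | in {0,1,2,3,4} | out {0,1,2,3,4} | prev {} | push {2}
  [5] u=4 | in {0,1,4} | out {0,1,2,3,4} | prev {2,3} | push {3}
  [6] u=0 | in {0,1,2,3,4} | out {1} | ==
  [7] u=2 | in {0,1,2,3,4} | out {0,1,2,3,4} | prev {0,1,2,3} | push {}
  [8] u=3 | in {0,1,2,3,4} | out {0,1,2,3,4} | ==

Converged values:
  [0] {1}
  [1] {0,1,4}
  [2] {0,1,2,3,4}
  [3] {0,1,2,3,4}
  [4] {0,1,2,3,4}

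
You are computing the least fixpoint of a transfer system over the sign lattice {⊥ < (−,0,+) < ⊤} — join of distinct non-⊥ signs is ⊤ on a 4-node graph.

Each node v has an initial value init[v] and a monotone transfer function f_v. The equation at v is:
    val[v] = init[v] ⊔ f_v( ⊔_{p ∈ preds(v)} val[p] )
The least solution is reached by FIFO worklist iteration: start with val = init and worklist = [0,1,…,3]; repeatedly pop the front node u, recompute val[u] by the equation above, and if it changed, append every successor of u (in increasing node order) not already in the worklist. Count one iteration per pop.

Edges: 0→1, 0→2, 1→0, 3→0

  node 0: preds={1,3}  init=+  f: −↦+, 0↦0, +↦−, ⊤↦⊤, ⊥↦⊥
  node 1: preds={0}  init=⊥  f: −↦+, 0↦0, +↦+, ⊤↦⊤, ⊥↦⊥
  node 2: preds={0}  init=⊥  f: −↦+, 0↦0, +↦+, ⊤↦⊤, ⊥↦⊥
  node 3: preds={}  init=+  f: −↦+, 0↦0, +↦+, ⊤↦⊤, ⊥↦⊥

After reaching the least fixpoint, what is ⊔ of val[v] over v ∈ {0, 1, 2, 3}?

Worklist (5 pops):
  #1 pop 0: in=+ → ⊤ (was +); enqueue []
  #2 pop 1: in=⊤ → ⊤ (was ⊥); enqueue [0]
  #3 pop 2: in=⊤ → ⊤ (was ⊥); enqueue []
  #4 pop 3: in=⊥ → + (no change)
  #5 pop 0: in=⊤ → ⊤ (no change)

Fixpoint:
  val[0] = ⊤
  val[1] = ⊤
  val[2] = ⊤
  val[3] = +

⊤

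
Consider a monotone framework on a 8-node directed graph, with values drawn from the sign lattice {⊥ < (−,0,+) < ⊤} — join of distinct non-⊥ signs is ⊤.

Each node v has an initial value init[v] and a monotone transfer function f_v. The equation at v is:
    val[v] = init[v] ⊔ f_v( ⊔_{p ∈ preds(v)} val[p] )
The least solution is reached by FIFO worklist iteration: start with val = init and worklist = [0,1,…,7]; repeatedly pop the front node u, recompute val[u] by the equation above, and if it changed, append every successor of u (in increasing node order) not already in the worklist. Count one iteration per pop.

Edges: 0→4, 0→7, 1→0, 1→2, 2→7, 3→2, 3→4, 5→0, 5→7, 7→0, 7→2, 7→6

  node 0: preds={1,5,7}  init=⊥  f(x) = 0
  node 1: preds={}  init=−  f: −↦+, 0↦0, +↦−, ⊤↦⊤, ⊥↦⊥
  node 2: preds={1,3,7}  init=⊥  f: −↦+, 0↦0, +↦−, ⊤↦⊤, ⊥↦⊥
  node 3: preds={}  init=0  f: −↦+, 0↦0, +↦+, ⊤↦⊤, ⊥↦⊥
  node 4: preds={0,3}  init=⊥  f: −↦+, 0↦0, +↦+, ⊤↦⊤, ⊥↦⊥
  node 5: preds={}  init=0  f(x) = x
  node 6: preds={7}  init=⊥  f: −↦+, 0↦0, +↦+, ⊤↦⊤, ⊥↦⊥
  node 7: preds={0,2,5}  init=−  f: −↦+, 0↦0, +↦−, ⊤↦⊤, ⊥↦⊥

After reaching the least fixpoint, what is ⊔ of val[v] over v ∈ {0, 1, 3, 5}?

Worklist (11 pops):
  #1 pop 0: in=⊤ → 0 (was ⊥); enqueue []
  #2 pop 1: in=⊥ → − (no change)
  #3 pop 2: in=⊤ → ⊤ (was ⊥); enqueue []
  #4 pop 3: in=⊥ → 0 (no change)
  #5 pop 4: in=0 → 0 (was ⊥); enqueue []
  #6 pop 5: in=⊥ → 0 (no change)
  #7 pop 6: in=− → + (was ⊥); enqueue []
  #8 pop 7: in=⊤ → ⊤ (was −); enqueue [0,2,6]
  #9 pop 0: in=⊤ → 0 (no change)
  #10 pop 2: in=⊤ → ⊤ (no change)
  #11 pop 6: in=⊤ → ⊤ (was +); enqueue []

Fixpoint:
  val[0] = 0
  val[1] = −
  val[2] = ⊤
  val[3] = 0
  val[4] = 0
  val[5] = 0
  val[6] = ⊤
  val[7] = ⊤

⊤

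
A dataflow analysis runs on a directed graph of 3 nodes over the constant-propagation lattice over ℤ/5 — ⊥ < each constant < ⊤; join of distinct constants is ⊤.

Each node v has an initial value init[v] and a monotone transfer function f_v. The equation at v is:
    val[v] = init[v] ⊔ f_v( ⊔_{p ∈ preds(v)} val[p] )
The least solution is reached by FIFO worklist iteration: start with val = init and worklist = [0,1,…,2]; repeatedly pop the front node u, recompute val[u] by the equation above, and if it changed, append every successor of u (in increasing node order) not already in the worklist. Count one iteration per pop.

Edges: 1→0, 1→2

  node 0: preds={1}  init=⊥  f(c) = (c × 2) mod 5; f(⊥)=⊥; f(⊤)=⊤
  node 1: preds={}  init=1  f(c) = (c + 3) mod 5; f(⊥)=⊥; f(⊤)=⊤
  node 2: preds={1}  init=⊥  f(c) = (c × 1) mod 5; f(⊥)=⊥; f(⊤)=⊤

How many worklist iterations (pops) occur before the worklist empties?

Trace (3 dequeues):
  [1] u=0 | in 1 | out 2 | prev ⊥ | push {}
  [2] u=1 | in ⊥ | out 1 | ==
  [3] u=2 | in 1 | out 1 | prev ⊥ | push {}

Converged values:
  [0] 2
  [1] 1
  [2] 1

3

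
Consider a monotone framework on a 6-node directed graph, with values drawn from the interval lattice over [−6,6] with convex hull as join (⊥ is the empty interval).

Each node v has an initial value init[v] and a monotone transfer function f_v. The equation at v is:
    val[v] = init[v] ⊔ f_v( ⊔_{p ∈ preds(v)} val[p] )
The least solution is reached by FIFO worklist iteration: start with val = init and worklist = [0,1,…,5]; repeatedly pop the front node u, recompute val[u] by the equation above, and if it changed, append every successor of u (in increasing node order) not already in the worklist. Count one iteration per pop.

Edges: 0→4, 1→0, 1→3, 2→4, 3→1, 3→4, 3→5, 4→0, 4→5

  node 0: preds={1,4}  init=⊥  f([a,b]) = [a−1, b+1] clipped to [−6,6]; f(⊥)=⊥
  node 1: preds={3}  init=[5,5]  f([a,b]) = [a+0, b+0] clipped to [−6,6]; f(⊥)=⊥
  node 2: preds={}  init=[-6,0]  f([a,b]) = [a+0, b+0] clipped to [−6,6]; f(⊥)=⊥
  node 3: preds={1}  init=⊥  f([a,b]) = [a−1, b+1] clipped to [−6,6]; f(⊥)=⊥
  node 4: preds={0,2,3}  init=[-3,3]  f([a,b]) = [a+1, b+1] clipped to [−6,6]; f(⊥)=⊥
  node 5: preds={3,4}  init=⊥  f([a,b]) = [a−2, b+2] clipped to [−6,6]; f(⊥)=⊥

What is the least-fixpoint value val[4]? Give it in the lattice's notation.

Worklist (59 pops):
  #1 pop 0: in=[-3,5] → [-4,6] (was ⊥); enqueue []
  #2 pop 1: in=⊥ → [5,5] (no change)
  #3 pop 2: in=⊥ → [-6,0] (no change)
  #4 pop 3: in=[5,5] → [4,6] (was ⊥); enqueue [1]
  #5 pop 4: in=[-6,6] → [-5,6] (was [-3,3]); enqueue [0]
  #6 pop 5: in=[-5,6] → [-6,6] (was ⊥); enqueue []
  #7 pop 1: in=[4,6] → [4,6] (was [5,5]); enqueue [3]
  #8 pop 0: in=[-5,6] → [-6,6] (was [-4,6]); enqueue [4]
  #9 pop 3: in=[4,6] → [3,6] (was [4,6]); enqueue [1,5]
  #10 pop 4: in=[-6,6] → [-5,6] (no change)
  #11 pop 1: in=[3,6] → [3,6] (was [4,6]); enqueue [0,3]
  #12 pop 5: in=[-5,6] → [-6,6] (no change)
  #13 pop 0: in=[-5,6] → [-6,6] (no change)
  #14 pop 3: in=[3,6] → [2,6] (was [3,6]); enqueue [1,4,5]
  #15 pop 1: in=[2,6] → [2,6] (was [3,6]); enqueue [0,3]
  #16 pop 4: in=[-6,6] → [-5,6] (no change)
  #17 pop 5: in=[-5,6] → [-6,6] (no change)
  #18 pop 0: in=[-5,6] → [-6,6] (no change)
  #19 pop 3: in=[2,6] → [1,6] (was [2,6]); enqueue [1,4,5]
  #20 pop 1: in=[1,6] → [1,6] (was [2,6]); enqueue [0,3]
  #21 pop 4: in=[-6,6] → [-5,6] (no change)
  #22 pop 5: in=[-5,6] → [-6,6] (no change)
  #23 pop 0: in=[-5,6] → [-6,6] (no change)
  #24 pop 3: in=[1,6] → [0,6] (was [1,6]); enqueue [1,4,5]
  #25 pop 1: in=[0,6] → [0,6] (was [1,6]); enqueue [0,3]
  #26 pop 4: in=[-6,6] → [-5,6] (no change)
  #27 pop 5: in=[-5,6] → [-6,6] (no change)
  #28 pop 0: in=[-5,6] → [-6,6] (no change)
  #29 pop 3: in=[0,6] → [-1,6] (was [0,6]); enqueue [1,4,5]
  #30 pop 1: in=[-1,6] → [-1,6] (was [0,6]); enqueue [0,3]
  #31 pop 4: in=[-6,6] → [-5,6] (no change)
  #32 pop 5: in=[-5,6] → [-6,6] (no change)
  #33 pop 0: in=[-5,6] → [-6,6] (no change)
  #34 pop 3: in=[-1,6] → [-2,6] (was [-1,6]); enqueue [1,4,5]
  #35 pop 1: in=[-2,6] → [-2,6] (was [-1,6]); enqueue [0,3]
  #36 pop 4: in=[-6,6] → [-5,6] (no change)
  #37 pop 5: in=[-5,6] → [-6,6] (no change)
  #38 pop 0: in=[-5,6] → [-6,6] (no change)
  #39 pop 3: in=[-2,6] → [-3,6] (was [-2,6]); enqueue [1,4,5]
  #40 pop 1: in=[-3,6] → [-3,6] (was [-2,6]); enqueue [0,3]
  #41 pop 4: in=[-6,6] → [-5,6] (no change)
  #42 pop 5: in=[-5,6] → [-6,6] (no change)
  #43 pop 0: in=[-5,6] → [-6,6] (no change)
  #44 pop 3: in=[-3,6] → [-4,6] (was [-3,6]); enqueue [1,4,5]
  #45 pop 1: in=[-4,6] → [-4,6] (was [-3,6]); enqueue [0,3]
  #46 pop 4: in=[-6,6] → [-5,6] (no change)
  #47 pop 5: in=[-5,6] → [-6,6] (no change)
  #48 pop 0: in=[-5,6] → [-6,6] (no change)
  #49 pop 3: in=[-4,6] → [-5,6] (was [-4,6]); enqueue [1,4,5]
  #50 pop 1: in=[-5,6] → [-5,6] (was [-4,6]); enqueue [0,3]
  #51 pop 4: in=[-6,6] → [-5,6] (no change)
  #52 pop 5: in=[-5,6] → [-6,6] (no change)
  #53 pop 0: in=[-5,6] → [-6,6] (no change)
  #54 pop 3: in=[-5,6] → [-6,6] (was [-5,6]); enqueue [1,4,5]
  #55 pop 1: in=[-6,6] → [-6,6] (was [-5,6]); enqueue [0,3]
  #56 pop 4: in=[-6,6] → [-5,6] (no change)
  #57 pop 5: in=[-6,6] → [-6,6] (no change)
  #58 pop 0: in=[-6,6] → [-6,6] (no change)
  #59 pop 3: in=[-6,6] → [-6,6] (no change)

Fixpoint:
  val[0] = [-6,6]
  val[1] = [-6,6]
  val[2] = [-6,0]
  val[3] = [-6,6]
  val[4] = [-5,6]
  val[5] = [-6,6]

[-5,6]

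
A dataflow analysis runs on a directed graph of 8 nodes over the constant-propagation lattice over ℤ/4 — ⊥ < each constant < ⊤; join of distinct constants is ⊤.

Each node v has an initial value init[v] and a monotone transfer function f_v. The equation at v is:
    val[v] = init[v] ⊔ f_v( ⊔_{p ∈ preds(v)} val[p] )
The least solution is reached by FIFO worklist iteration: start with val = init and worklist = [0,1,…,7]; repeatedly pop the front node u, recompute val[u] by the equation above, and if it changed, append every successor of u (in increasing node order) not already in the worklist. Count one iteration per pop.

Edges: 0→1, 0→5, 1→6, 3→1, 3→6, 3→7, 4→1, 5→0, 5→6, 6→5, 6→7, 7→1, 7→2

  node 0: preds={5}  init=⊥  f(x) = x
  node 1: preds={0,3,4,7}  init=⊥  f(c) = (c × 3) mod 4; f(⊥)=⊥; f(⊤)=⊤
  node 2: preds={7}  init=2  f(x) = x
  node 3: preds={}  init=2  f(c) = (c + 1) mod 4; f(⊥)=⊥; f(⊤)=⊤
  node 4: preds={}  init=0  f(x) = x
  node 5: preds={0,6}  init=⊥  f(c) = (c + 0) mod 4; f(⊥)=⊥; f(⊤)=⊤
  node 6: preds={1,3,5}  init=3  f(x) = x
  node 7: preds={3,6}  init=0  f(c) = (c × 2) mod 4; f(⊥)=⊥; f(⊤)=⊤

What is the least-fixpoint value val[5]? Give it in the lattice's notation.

Iteration log — 16 steps:
  step 1. node 0  ⊔preds=⊥  new=⊥  stable
  step 2. node 1  ⊔preds=⊤  new=⊤  old=⊥  +wl: 
  step 3. node 2  ⊔preds=0  new=⊤  old=2  +wl: 
  step 4. node 3  ⊔preds=⊥  new=2  stable
  step 5. node 4  ⊔preds=⊥  new=0  stable
  step 6. node 5  ⊔preds=3  new=3  old=⊥  +wl: 0
  step 7. node 6  ⊔preds=⊤  new=⊤  old=3  +wl: 5
  step 8. node 7  ⊔preds=⊤  new=⊤  old=0  +wl: 1,2
  step 9. node 0  ⊔preds=3  new=3  old=⊥  +wl: 
  step 10. node 5  ⊔preds=⊤  new=⊤  old=3  +wl: 0,6
  step 11. node 1  ⊔preds=⊤  new=⊤  stable
  step 12. node 2  ⊔preds=⊤  new=⊤  stable
  step 13. node 0  ⊔preds=⊤  new=⊤  old=3  +wl: 1,5
  step 14. node 6  ⊔preds=⊤  new=⊤  stable
  step 15. node 1  ⊔preds=⊤  new=⊤  stable
  step 16. node 5  ⊔preds=⊤  new=⊤  stable

Least fixpoint reached:
  node 0: ⊤
  node 1: ⊤
  node 2: ⊤
  node 3: 2
  node 4: 0
  node 5: ⊤
  node 6: ⊤
  node 7: ⊤

⊤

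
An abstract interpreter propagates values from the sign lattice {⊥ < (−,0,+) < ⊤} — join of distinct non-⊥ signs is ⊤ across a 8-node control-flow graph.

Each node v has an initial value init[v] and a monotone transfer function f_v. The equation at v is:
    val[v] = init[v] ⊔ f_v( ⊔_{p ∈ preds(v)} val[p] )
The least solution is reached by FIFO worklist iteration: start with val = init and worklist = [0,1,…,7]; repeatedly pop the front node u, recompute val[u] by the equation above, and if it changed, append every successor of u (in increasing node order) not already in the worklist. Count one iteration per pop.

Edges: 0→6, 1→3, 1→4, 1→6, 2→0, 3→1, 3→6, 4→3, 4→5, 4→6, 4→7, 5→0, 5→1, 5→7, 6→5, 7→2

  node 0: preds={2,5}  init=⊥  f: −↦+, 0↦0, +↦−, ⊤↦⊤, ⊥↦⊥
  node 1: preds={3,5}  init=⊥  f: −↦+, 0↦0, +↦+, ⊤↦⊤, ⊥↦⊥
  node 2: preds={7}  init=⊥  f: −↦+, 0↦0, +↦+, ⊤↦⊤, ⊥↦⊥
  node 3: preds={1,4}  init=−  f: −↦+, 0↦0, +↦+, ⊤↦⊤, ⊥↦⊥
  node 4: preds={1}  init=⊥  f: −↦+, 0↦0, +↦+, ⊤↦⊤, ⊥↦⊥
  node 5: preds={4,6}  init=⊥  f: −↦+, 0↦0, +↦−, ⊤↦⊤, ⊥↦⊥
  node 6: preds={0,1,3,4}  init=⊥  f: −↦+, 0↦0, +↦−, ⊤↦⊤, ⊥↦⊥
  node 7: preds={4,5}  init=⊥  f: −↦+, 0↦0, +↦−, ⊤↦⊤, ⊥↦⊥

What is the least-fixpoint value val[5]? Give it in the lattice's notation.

⊤

Trace (21 dequeues):
  [1] u=0 | in ⊥ | out ⊥ | ==
  [2] u=1 | in − | out + | prev ⊥ | push {}
  [3] u=2 | in ⊥ | out ⊥ | ==
  [4] u=3 | in + | out ⊤ | prev − | push {1}
  [5] u=4 | in + | out + | prev ⊥ | push {3}
  [6] u=5 | in + | out − | prev ⊥ | push {0}
  [7] u=6 | in ⊤ | out ⊤ | prev ⊥ | push {5}
  [8] u=7 | in ⊤ | out ⊤ | prev ⊥ | push {2}
  [9] u=1 | in ⊤ | out ⊤ | prev + | push {4,6}
  [10] u=3 | in ⊤ | out ⊤ | ==
  [11] u=0 | in − | out + | prev ⊥ | push {}
  [12] u=5 | in ⊤ | out ⊤ | prev − | push {0,1,7}
  [13] u=2 | in ⊤ | out ⊤ | prev ⊥ | push {}
  [14] u=4 | in ⊤ | out ⊤ | prev + | push {3,5}
  [15] u=6 | in ⊤ | out ⊤ | ==
  [16] u=0 | in ⊤ | out ⊤ | prev + | push {6}
  [17] u=1 | in ⊤ | out ⊤ | ==
  [18] u=7 | in ⊤ | out ⊤ | ==
  [19] u=3 | in ⊤ | out ⊤ | ==
  [20] u=5 | in ⊤ | out ⊤ | ==
  [21] u=6 | in ⊤ | out ⊤ | ==

Converged values:
  [0] ⊤
  [1] ⊤
  [2] ⊤
  [3] ⊤
  [4] ⊤
  [5] ⊤
  [6] ⊤
  [7] ⊤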